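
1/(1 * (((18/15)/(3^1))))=5/2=2.50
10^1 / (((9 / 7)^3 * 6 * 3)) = 1715 / 6561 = 0.26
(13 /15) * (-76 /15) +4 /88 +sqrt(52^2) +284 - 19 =1547639 /4950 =312.65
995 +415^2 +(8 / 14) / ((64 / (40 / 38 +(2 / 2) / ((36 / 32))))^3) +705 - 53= 6231835452930443 / 35841512448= 173872.00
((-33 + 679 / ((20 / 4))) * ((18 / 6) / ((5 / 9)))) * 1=13878 / 25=555.12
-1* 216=-216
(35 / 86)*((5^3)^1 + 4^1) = 105 / 2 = 52.50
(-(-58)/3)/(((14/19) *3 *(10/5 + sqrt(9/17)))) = 18734/3717 - 551 *sqrt(17)/1239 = 3.21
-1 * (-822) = 822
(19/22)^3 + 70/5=14.64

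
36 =36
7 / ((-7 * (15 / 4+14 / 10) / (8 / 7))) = -160 / 721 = -0.22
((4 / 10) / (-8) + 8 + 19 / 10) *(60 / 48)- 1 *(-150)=2597 / 16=162.31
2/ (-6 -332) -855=-144496/ 169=-855.01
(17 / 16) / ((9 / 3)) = 0.35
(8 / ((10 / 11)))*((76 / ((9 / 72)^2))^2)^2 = 24627875051208704 / 5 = 4925575010241740.80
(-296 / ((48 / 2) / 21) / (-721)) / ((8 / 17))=0.76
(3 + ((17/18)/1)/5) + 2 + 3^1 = 737/90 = 8.19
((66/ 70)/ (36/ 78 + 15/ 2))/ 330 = 13/ 36225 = 0.00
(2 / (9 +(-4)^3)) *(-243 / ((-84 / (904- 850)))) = -2187 / 385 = -5.68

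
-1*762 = -762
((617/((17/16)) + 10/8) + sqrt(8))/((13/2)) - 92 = -1091/442 + 4*sqrt(2)/13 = -2.03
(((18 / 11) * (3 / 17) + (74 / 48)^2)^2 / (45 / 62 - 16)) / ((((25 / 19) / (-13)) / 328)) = 25877961729930713 / 17167149331200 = 1507.41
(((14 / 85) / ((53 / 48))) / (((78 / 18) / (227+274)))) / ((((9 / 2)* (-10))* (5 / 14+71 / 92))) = -72272256 / 212883775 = -0.34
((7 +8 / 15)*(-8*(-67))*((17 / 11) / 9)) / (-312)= -128707 / 57915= -2.22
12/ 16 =3/ 4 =0.75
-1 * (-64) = 64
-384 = -384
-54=-54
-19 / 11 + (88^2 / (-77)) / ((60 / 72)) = -47129 / 385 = -122.41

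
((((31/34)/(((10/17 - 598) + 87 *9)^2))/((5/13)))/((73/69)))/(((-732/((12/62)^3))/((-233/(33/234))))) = 2494217934/2342812321592875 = 0.00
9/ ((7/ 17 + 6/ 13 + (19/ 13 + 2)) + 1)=221/ 131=1.69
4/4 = 1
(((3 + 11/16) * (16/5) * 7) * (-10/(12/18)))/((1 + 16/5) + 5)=-6195/46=-134.67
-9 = -9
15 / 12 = 5 / 4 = 1.25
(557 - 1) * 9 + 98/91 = 65066/13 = 5005.08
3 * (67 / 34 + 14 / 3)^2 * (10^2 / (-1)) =-11458225 / 867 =-13215.95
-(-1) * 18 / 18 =1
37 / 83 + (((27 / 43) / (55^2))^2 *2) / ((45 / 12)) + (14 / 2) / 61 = 240087794661222 / 428317284896875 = 0.56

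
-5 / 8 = -0.62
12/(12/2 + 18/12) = 8/5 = 1.60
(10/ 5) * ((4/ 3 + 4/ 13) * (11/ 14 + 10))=9664/ 273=35.40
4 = 4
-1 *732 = -732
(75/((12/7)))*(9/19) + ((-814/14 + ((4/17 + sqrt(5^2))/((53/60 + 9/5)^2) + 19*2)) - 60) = -1965593661/33489932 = -58.69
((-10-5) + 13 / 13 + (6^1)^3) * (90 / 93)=6060 / 31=195.48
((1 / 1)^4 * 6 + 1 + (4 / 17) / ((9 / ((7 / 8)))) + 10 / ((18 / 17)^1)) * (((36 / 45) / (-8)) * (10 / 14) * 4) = -5039 / 1071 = -4.70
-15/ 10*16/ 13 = -24/ 13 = -1.85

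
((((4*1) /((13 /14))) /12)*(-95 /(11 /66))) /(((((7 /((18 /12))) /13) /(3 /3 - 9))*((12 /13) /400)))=1976000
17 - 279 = -262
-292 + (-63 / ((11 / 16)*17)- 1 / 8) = -297.52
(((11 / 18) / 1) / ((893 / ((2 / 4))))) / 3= 11 / 96444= 0.00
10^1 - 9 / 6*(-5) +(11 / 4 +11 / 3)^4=35515921 / 20736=1712.77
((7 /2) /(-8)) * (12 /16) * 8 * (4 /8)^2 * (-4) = 2.62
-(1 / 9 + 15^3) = -30376 / 9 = -3375.11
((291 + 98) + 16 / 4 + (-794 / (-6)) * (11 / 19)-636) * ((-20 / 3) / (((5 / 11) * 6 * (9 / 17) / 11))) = 39017176 / 4617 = 8450.76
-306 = -306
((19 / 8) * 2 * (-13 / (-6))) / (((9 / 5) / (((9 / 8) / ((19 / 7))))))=455 / 192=2.37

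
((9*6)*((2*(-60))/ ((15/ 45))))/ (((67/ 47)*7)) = -913680/ 469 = -1948.14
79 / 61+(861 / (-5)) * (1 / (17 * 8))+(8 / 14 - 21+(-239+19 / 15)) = -224854493 / 871080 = -258.13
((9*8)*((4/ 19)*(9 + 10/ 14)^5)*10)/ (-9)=-465258741760/ 319333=-1456970.44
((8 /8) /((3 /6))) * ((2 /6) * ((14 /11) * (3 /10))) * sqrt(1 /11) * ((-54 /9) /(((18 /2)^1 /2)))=-0.10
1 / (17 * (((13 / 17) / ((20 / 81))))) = 20 / 1053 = 0.02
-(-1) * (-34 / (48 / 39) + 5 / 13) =-2833 / 104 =-27.24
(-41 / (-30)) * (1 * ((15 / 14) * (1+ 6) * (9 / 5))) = 18.45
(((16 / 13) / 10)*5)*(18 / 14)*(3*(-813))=-175608 / 91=-1929.76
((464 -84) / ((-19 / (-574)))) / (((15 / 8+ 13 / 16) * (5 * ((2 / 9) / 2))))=330624 / 43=7688.93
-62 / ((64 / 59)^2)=-107911 / 2048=-52.69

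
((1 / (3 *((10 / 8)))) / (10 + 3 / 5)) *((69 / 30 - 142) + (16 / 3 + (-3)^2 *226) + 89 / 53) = 6046174 / 126405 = 47.83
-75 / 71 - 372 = -26487 / 71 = -373.06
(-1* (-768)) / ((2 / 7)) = 2688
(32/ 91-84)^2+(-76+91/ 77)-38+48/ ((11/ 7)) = 629873679/ 91091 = 6914.77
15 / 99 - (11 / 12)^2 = -1091 / 1584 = -0.69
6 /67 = 0.09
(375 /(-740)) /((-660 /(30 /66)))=25 /71632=0.00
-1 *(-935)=935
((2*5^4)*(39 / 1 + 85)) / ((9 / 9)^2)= 155000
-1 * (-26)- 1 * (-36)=62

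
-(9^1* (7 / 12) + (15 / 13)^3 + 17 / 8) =-156623 / 17576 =-8.91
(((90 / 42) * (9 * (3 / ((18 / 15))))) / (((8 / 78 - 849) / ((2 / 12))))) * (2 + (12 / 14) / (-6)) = -0.02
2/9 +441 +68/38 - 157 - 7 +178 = 78149/171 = 457.01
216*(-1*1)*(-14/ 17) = 3024/ 17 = 177.88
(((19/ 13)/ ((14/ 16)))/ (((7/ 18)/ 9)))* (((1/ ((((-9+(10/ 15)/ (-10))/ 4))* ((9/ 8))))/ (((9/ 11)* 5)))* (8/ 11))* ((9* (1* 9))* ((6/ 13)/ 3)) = -4727808/ 140777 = -33.58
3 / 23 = 0.13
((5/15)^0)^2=1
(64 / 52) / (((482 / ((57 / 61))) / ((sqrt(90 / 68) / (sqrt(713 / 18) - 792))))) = -9751104 * sqrt(170) / 36680444797919 - 4104 * sqrt(60605) / 36680444797919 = -0.00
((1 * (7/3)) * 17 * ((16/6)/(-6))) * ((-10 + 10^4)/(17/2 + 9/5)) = -1761200/103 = -17099.03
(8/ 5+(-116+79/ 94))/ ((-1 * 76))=53373/ 35720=1.49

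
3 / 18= 1 / 6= 0.17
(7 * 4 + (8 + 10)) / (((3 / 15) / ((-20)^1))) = -4600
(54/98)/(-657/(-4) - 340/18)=972/256417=0.00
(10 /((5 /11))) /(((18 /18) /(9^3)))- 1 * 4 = 16034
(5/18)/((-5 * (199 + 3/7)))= -7/25128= -0.00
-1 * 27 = -27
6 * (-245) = -1470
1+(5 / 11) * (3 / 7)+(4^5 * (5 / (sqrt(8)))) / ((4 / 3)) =92 / 77+960 * sqrt(2) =1358.84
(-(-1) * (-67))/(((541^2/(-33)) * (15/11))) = 8107/1463405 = 0.01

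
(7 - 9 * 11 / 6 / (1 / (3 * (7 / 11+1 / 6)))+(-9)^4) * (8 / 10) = 26113 / 5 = 5222.60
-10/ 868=-5/ 434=-0.01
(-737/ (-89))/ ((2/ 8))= 2948/ 89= 33.12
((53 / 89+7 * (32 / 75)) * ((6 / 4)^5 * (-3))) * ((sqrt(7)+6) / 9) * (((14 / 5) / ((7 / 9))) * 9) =-2539.97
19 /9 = 2.11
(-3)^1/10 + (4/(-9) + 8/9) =13/90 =0.14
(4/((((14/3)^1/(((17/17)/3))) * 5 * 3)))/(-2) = -1/105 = -0.01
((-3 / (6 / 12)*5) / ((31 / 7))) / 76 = -105 / 1178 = -0.09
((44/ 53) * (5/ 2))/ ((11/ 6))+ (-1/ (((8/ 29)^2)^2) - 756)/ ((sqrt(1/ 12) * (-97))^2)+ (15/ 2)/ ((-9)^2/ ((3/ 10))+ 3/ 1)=-1155298453/ 46468717568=-0.02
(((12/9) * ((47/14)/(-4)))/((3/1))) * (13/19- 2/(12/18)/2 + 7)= -11045/4788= -2.31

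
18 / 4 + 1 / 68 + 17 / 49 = 16199 / 3332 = 4.86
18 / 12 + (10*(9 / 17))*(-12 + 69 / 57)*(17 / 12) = -1509 / 19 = -79.42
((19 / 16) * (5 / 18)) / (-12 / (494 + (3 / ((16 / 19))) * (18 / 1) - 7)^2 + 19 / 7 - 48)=-12927121865 / 1774730146464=-0.01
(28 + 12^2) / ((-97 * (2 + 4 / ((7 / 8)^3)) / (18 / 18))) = -29498 / 132599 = -0.22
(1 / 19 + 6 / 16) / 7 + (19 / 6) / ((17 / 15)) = 51645 / 18088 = 2.86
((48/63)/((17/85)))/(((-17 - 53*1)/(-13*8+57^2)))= -171.16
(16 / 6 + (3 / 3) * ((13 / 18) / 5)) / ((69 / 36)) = 1.47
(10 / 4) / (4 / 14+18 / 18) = 35 / 18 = 1.94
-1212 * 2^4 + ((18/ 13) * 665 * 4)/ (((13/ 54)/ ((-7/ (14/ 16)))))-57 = -23971041/ 169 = -141840.48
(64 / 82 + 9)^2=95.66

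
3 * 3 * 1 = 9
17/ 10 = 1.70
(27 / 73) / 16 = 27 / 1168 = 0.02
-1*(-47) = 47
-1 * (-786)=786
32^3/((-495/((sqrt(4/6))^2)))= -65536/1485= -44.13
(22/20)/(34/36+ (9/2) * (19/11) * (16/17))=18513/139015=0.13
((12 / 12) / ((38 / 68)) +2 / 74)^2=1630729 / 494209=3.30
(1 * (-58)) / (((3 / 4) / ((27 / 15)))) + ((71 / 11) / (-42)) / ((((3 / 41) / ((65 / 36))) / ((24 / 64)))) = -93553051 / 665280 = -140.62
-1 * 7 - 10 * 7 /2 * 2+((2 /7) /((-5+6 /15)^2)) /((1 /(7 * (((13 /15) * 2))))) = -121939 /1587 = -76.84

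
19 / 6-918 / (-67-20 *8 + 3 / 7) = 34345 / 4758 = 7.22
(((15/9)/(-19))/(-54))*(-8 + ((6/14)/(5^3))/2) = -13997/1077300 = -0.01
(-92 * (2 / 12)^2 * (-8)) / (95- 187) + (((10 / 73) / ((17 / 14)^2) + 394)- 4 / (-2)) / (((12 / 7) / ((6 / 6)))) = 43828759 / 189873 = 230.83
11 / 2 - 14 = -17 / 2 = -8.50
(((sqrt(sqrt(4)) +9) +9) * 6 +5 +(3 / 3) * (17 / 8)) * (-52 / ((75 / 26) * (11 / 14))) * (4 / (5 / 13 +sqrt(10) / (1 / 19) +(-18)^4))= -4685961737912 / 46559659353975 -244219504256 * sqrt(2) / 46559659353975 +972444928 * sqrt(5) / 512156252893725 +9329393528 * sqrt(10) / 512156252893725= -0.11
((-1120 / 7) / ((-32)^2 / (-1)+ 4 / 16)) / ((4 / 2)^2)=32 / 819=0.04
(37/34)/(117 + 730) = 0.00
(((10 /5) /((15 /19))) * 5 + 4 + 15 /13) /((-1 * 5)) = -139 /39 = -3.56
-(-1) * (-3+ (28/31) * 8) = 131/31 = 4.23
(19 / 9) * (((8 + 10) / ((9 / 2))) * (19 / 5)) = 1444 / 45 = 32.09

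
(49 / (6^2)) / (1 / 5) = 245 / 36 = 6.81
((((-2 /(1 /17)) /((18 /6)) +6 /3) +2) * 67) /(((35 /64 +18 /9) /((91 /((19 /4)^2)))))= -137353216 /176529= -778.08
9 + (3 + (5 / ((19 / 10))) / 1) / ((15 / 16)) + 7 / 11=49042 / 3135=15.64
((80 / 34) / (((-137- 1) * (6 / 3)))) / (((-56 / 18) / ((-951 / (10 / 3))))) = -8559 / 10948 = -0.78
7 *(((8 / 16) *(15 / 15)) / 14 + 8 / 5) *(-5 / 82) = -229 / 328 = -0.70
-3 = -3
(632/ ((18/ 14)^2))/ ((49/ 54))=1264/ 3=421.33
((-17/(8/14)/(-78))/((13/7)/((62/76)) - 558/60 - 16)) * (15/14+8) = -2342515/15587832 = -0.15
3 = 3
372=372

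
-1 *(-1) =1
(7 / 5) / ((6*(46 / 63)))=147 / 460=0.32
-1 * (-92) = 92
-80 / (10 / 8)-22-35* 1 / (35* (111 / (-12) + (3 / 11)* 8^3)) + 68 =-103310 / 5737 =-18.01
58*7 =406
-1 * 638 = -638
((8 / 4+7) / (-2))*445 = -4005 / 2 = -2002.50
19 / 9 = 2.11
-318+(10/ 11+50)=-2938/ 11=-267.09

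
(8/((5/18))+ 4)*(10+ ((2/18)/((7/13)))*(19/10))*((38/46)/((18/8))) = 125.15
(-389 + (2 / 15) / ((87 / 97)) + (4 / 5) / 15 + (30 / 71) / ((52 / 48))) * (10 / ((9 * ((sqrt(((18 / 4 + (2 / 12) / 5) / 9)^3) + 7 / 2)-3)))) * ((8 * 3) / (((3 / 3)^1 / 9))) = -12278077785856800 / 32191252249 + 549734511564288 * sqrt(255) / 32191252249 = -108710.33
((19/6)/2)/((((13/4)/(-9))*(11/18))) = -1026/143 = -7.17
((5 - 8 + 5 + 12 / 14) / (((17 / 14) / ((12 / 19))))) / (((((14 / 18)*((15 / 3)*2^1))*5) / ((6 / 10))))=1296 / 56525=0.02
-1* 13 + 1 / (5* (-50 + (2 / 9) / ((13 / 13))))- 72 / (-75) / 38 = -2761879 / 212800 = -12.98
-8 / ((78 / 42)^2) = -392 / 169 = -2.32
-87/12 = -29/4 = -7.25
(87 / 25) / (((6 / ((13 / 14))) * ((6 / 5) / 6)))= 377 / 140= 2.69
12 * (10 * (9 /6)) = 180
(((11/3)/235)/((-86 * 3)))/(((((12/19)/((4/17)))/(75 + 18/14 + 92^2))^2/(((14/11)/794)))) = -0.98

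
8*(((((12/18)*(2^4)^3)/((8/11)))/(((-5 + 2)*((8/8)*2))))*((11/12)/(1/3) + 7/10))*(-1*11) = 2849792/15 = 189986.13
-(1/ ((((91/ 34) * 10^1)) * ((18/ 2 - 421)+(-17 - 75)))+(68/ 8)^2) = -16568353/ 229320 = -72.25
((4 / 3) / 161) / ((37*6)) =2 / 53613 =0.00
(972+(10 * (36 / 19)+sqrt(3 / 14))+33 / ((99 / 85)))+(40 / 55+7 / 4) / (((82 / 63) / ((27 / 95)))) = sqrt(42) / 14+1048662187 / 1028280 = 1020.28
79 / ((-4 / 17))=-1343 / 4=-335.75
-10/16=-5/8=-0.62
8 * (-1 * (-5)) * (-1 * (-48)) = 1920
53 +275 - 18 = 310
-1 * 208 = -208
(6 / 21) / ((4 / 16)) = 8 / 7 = 1.14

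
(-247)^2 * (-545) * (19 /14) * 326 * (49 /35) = -20594991157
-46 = -46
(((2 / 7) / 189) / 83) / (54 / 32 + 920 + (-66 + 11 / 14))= 32 / 1504775475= 0.00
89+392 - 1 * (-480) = 961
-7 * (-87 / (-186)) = -203 / 62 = -3.27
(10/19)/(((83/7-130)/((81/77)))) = -810/172843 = -0.00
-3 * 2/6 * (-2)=2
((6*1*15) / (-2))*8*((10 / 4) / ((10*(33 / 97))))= -2910 / 11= -264.55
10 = 10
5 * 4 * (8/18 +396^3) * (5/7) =55889222800/63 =887130520.63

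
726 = 726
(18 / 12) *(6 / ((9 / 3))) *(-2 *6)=-36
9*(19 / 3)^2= 361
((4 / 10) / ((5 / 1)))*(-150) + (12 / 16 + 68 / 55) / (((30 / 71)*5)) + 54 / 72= -340223 / 33000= -10.31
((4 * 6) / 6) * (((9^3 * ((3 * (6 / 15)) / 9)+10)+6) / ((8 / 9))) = 2547 / 5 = 509.40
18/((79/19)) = 342/79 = 4.33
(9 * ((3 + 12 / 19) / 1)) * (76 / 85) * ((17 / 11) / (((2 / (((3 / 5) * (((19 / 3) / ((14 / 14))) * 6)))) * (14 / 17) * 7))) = 1203498 / 13475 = 89.31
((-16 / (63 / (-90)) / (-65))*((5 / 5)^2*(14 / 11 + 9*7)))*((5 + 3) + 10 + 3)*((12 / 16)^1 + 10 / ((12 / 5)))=-333704 / 143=-2333.59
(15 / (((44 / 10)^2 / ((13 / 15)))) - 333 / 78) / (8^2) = -22637 / 402688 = -0.06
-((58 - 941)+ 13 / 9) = 7934 / 9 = 881.56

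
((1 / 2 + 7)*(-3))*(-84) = 1890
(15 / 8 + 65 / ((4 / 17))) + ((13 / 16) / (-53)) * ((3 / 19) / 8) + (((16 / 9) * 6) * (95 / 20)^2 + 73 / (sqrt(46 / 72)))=438 * sqrt(23) / 23 + 200610395 / 386688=610.12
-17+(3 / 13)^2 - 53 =-11821 / 169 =-69.95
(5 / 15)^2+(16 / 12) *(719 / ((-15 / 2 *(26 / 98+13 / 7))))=-11722 / 195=-60.11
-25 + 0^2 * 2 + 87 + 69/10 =689/10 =68.90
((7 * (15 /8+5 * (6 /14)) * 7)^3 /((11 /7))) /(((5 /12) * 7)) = 2344190625 /1408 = 1664908.11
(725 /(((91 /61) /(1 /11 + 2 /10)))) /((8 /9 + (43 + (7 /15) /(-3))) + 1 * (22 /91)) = 1061400 /330143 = 3.21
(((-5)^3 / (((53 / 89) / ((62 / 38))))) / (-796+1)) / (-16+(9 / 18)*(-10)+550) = 68975 / 84699777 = 0.00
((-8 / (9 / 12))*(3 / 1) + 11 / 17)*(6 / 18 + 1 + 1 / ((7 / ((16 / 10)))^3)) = -42.18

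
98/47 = 2.09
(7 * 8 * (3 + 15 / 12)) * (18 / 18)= 238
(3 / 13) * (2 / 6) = 1 / 13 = 0.08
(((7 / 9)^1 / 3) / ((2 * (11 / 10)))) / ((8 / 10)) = 175 / 1188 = 0.15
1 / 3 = 0.33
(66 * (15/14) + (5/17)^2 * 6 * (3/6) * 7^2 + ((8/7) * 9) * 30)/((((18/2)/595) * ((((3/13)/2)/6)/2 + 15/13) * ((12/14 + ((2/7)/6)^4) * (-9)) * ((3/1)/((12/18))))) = -50774427200/79130733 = -641.65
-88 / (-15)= 88 / 15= 5.87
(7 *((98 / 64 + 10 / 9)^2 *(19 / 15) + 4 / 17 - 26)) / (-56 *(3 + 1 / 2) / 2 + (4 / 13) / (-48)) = 32567625727 / 26947779840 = 1.21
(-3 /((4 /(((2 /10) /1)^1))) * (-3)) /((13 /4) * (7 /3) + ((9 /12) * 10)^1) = 27 /905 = 0.03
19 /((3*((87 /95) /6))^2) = 685900 /7569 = 90.62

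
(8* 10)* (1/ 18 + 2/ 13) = 1960/ 117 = 16.75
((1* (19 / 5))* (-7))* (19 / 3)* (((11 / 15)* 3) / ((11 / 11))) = -27797 / 75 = -370.63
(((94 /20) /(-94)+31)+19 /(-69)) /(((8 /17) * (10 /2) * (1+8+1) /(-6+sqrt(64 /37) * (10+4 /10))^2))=1614123361 /5550000 - 18710302 * sqrt(37) /531875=76.85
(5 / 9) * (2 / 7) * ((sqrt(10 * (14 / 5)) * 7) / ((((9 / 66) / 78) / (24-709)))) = -7836400 * sqrt(7) / 9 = -2303685.06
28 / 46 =14 / 23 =0.61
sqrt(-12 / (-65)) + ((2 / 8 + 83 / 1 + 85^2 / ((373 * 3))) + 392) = 2 * sqrt(195) / 65 + 2156119 / 4476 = 482.14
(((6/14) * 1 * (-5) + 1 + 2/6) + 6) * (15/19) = 545/133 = 4.10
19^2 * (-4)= -1444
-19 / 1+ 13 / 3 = -14.67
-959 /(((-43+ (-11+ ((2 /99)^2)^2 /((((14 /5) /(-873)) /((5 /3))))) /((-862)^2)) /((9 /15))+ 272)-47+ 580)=-479150512740625572 /366399406521533405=-1.31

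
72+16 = 88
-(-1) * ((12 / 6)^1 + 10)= 12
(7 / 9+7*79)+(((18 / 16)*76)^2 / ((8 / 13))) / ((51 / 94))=54954401 / 2448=22448.69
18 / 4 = 4.50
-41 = -41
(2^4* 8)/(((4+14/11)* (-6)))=-352/87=-4.05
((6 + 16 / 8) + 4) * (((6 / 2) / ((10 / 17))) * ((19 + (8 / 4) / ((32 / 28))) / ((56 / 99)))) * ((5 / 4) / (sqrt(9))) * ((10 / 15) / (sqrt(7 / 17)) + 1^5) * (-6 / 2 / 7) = -419067 * sqrt(119) / 10976- 1257201 / 3136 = -817.39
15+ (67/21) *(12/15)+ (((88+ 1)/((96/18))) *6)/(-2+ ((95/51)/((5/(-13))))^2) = 1041575513/46877880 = 22.22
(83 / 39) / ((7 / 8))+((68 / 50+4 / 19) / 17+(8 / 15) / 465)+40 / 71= 44966061398 / 14556148425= 3.09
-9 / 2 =-4.50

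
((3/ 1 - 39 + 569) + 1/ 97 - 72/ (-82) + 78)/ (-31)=-2433480/ 123287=-19.74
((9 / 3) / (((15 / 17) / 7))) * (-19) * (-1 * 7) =15827 / 5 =3165.40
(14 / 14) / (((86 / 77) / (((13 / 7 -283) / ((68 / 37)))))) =-100122 / 731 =-136.97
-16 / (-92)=4 / 23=0.17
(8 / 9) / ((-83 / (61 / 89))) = -488 / 66483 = -0.01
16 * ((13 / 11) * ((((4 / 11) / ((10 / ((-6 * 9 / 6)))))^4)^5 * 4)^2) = 540858328621420475865859120330468606429108197107171328 / 45279358459987221964618849268287351617276826800662092864513397216796875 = 0.00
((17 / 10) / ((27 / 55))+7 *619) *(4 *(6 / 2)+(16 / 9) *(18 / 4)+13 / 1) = 2575859 / 18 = 143103.28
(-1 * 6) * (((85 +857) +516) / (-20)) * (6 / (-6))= -2187 / 5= -437.40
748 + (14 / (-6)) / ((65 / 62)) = 145426 / 195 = 745.77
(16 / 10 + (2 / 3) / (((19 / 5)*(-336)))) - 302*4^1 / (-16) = 3691523 / 47880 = 77.10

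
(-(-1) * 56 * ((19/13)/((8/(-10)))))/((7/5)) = -950/13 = -73.08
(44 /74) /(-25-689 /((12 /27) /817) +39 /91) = -616 /1312175659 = -0.00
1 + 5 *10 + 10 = 61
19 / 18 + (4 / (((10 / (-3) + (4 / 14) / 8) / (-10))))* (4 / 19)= 341917 / 94734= 3.61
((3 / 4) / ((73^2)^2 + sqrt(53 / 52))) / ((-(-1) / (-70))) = -0.00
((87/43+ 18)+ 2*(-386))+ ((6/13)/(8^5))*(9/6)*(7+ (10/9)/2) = -3443547429/4579328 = -751.98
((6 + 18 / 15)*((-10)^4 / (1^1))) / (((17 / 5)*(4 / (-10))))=-900000 / 17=-52941.18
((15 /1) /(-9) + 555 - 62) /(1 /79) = 116446 /3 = 38815.33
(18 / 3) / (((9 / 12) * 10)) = 4 / 5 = 0.80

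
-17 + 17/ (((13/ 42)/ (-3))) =-2363/ 13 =-181.77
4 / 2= 2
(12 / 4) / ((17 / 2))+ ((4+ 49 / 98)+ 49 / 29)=6451 / 986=6.54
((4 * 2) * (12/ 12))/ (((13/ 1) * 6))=4/ 39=0.10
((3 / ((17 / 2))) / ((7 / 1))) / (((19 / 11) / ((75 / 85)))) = 990 / 38437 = 0.03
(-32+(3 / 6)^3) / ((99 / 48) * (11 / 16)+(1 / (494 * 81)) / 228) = -9305655840 / 413964869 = -22.48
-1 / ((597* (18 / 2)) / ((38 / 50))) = -0.00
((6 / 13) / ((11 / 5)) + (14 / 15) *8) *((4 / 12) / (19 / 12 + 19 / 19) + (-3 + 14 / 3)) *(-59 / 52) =-81119749 / 5186610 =-15.64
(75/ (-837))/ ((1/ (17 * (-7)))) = 2975/ 279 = 10.66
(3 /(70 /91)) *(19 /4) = 741 /40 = 18.52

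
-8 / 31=-0.26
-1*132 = -132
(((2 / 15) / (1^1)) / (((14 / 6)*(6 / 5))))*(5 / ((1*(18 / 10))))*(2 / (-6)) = -25 / 567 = -0.04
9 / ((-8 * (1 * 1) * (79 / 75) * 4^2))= -675 / 10112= -0.07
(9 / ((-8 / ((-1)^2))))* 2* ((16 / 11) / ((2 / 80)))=-1440 / 11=-130.91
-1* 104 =-104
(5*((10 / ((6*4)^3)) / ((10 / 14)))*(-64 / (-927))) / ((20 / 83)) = 0.00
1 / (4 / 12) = 3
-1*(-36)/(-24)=-1.50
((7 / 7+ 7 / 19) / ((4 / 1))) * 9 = 117 / 38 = 3.08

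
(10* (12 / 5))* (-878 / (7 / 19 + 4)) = -400368 / 83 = -4823.71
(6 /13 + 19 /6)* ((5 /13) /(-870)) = -283 /176436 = -0.00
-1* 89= -89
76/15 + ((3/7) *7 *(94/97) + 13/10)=26987/2910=9.27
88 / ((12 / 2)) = 44 / 3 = 14.67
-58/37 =-1.57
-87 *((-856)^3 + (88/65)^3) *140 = 419603059546718208/54925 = 7639564124655.77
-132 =-132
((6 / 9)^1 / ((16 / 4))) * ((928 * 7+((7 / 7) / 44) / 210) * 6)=60023041 / 9240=6496.00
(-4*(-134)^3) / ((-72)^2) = 300763 / 162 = 1856.56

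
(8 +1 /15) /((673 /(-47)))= -5687 /10095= -0.56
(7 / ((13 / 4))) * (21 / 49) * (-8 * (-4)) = 384 / 13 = 29.54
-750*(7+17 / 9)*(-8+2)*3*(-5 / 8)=-75000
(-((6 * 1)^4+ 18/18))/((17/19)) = -24643/17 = -1449.59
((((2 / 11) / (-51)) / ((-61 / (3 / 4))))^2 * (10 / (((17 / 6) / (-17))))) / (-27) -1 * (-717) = 839662095002 / 1171076841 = 717.00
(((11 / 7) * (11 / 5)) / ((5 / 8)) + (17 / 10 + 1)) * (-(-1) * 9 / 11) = 25929 / 3850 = 6.73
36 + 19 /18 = 667 /18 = 37.06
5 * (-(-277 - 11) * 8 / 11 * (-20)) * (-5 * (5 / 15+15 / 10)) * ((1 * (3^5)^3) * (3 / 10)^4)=111577100832 / 5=22315420166.40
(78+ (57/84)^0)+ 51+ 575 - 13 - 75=617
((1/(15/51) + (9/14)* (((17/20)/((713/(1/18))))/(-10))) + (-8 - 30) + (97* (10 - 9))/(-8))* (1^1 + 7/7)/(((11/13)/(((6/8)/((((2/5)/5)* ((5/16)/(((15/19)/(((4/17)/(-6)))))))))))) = 66700.50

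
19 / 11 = 1.73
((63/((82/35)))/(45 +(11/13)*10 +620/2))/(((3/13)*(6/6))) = 1183/3690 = 0.32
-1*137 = -137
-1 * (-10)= 10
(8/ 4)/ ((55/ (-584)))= -1168/ 55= -21.24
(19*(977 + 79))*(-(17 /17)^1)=-20064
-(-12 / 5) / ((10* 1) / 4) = 24 / 25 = 0.96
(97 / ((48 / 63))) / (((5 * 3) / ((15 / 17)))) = 2037 / 272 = 7.49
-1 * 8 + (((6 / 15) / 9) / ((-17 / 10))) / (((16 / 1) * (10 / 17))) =-2881 / 360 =-8.00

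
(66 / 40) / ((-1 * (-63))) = 11 / 420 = 0.03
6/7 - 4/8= 5/14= 0.36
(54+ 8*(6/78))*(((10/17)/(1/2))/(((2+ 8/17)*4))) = 1775/273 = 6.50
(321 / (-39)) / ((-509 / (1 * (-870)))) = -93090 / 6617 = -14.07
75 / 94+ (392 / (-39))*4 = -144467 / 3666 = -39.41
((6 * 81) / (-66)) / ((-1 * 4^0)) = 81 / 11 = 7.36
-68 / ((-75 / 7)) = 476 / 75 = 6.35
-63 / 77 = -9 / 11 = -0.82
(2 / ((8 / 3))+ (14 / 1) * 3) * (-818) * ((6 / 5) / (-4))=209817 / 20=10490.85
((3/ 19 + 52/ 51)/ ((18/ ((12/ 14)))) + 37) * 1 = 107722/ 2907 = 37.06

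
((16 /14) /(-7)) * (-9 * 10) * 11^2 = 87120 /49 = 1777.96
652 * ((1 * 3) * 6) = 11736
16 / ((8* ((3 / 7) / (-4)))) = -56 / 3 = -18.67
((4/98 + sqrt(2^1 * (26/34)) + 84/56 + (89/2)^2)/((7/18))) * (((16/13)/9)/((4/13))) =8 * sqrt(442)/119 + 776862/343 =2266.32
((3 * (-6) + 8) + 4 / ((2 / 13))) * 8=128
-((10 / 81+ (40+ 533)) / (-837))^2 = -2155094929 / 4596433209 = -0.47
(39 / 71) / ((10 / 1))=39 / 710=0.05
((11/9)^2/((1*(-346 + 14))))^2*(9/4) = 14641/321413184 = 0.00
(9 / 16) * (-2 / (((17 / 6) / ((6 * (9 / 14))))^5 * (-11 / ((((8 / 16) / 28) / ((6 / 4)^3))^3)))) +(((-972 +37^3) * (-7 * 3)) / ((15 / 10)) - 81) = -695615.00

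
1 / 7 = 0.14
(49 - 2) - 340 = -293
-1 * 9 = -9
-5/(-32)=5/32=0.16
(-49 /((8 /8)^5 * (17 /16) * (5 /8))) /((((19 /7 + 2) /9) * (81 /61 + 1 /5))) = -4017216 /43571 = -92.20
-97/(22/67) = -6499/22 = -295.41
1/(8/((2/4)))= 1/16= 0.06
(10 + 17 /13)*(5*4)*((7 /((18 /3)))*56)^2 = 37647680 /39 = 965325.13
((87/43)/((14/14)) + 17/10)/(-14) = -1601/6020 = -0.27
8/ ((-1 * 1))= -8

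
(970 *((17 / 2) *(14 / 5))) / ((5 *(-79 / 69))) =-1592934 / 395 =-4032.74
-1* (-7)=7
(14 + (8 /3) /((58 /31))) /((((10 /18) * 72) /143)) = 55.15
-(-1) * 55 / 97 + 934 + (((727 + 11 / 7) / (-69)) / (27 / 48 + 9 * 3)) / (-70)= 45055439411 / 48209679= 934.57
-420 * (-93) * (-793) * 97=-3004534260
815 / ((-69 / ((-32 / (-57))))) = -26080 / 3933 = -6.63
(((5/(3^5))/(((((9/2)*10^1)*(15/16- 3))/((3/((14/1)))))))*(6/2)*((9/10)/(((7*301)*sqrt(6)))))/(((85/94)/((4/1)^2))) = -3008*sqrt(6)/16755232725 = -0.00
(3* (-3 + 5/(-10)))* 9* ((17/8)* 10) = -16065/8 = -2008.12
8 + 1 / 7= 57 / 7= 8.14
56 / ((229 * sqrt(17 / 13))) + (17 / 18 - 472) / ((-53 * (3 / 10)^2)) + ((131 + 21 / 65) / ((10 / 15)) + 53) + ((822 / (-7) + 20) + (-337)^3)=-74758251638936 / 1953315 + 56 * sqrt(221) / 3893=-38272501.48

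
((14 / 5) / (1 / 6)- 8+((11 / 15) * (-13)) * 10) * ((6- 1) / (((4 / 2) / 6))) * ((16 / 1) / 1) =-20768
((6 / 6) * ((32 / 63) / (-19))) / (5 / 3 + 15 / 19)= -8 / 735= -0.01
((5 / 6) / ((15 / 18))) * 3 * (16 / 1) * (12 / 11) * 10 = 5760 / 11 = 523.64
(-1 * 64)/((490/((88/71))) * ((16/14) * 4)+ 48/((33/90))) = -88/2665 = -0.03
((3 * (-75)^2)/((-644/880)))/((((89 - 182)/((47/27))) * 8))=1615625/29946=53.95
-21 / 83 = -0.25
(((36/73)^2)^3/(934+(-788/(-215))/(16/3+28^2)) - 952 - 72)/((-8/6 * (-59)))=-13816803339853974650112/1061447147540790846661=-13.02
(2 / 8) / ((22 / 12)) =3 / 22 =0.14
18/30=3/5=0.60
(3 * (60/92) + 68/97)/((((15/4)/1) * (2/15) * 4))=5929/4462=1.33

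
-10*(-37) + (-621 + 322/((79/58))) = -1153/79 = -14.59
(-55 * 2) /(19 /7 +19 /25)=-31.66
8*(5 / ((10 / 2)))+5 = 13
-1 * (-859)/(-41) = -20.95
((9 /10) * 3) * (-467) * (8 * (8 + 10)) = -907848 /5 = -181569.60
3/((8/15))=45/8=5.62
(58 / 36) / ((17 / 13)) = 377 / 306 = 1.23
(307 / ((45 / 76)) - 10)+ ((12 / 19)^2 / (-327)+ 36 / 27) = 902742598 / 1770705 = 509.82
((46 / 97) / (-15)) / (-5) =46 / 7275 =0.01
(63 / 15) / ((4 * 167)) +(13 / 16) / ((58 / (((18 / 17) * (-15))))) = -1424013 / 6586480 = -0.22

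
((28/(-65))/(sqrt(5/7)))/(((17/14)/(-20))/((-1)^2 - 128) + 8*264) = -199136*sqrt(35)/4881677905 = -0.00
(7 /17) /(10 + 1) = 7 /187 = 0.04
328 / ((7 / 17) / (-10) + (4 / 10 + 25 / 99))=5520240 / 10289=536.52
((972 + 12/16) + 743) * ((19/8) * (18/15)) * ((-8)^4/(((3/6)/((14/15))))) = 934685696/25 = 37387427.84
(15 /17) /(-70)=-3 /238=-0.01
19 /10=1.90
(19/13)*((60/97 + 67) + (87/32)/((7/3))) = 28396127/282464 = 100.53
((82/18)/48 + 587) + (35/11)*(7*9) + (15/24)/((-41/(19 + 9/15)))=153381623/194832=787.25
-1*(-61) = 61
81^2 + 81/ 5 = 32886/ 5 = 6577.20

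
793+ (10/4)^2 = 3197/4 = 799.25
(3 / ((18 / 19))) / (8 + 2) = 19 / 60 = 0.32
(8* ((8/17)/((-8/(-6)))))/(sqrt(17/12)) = 96* sqrt(51)/289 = 2.37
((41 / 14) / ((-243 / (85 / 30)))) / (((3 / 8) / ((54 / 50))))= -1394 / 14175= -0.10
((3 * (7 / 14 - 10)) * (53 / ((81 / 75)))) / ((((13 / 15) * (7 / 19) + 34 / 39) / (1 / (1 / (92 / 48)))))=-715095875 / 317736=-2250.60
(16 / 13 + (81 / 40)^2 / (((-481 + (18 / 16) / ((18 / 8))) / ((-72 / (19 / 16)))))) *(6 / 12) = 5187074 / 5934175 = 0.87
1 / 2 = 0.50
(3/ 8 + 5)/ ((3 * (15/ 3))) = 43/ 120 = 0.36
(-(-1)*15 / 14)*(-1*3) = -45 / 14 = -3.21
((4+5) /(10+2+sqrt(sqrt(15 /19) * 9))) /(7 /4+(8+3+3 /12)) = -48 * 15^(1 /4) * 19^(3 /4) /63037 - 3 * 15^(3 /4) * 19^(1 /4) /63037+12 * sqrt(285) /63037+3648 /63037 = 0.05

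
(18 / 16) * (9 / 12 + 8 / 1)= 315 / 32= 9.84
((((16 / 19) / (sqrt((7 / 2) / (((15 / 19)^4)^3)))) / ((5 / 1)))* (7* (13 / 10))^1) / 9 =5265000* sqrt(14) / 893871739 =0.02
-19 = -19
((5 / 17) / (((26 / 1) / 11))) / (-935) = -1 / 7514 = -0.00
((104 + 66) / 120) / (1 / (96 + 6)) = 289 / 2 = 144.50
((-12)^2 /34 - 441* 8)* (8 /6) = -79872 /17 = -4698.35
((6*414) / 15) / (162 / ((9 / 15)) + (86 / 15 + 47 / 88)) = 218592 / 364673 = 0.60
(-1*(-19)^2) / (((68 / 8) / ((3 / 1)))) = -2166 / 17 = -127.41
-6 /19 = -0.32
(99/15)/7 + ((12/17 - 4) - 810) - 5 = -486324/595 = -817.35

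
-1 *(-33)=33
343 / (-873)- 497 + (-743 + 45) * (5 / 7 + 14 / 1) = -65803030 / 6111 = -10767.96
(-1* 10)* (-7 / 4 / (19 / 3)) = 105 / 38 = 2.76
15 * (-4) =-60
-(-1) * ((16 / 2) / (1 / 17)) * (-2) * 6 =-1632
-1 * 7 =-7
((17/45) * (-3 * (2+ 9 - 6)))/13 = -17/39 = -0.44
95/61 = 1.56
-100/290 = -10/29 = -0.34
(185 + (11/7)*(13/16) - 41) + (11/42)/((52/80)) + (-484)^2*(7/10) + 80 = 3586234573/21840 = 164204.88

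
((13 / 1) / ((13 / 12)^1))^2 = 144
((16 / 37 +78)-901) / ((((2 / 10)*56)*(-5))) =30435 / 2072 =14.69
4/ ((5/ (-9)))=-36/ 5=-7.20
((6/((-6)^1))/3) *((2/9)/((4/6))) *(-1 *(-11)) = -11/9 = -1.22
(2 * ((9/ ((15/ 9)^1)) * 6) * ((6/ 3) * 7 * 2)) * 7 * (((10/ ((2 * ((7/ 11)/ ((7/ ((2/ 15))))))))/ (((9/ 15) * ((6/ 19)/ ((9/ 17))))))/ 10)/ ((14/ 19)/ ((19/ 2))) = 641693745/ 34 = 18873345.44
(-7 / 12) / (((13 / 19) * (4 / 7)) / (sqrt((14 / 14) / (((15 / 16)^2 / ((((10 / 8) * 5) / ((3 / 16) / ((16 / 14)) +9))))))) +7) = -110945408 / 1325992497 +48412 * sqrt(2346) / 441997499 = -0.08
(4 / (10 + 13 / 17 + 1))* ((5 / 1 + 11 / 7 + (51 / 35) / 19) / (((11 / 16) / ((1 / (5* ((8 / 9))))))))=676413 / 914375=0.74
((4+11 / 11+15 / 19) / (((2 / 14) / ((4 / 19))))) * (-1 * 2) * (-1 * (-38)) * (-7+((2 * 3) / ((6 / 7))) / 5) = 68992 / 19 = 3631.16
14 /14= 1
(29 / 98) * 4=1.18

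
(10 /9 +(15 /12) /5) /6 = 0.23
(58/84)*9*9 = 783/14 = 55.93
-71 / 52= -1.37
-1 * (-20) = 20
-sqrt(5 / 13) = -sqrt(65) / 13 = -0.62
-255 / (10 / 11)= -561 / 2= -280.50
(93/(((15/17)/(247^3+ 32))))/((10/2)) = 317659895.40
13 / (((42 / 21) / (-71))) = -923 / 2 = -461.50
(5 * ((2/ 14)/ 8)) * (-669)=-3345/ 56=-59.73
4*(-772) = -3088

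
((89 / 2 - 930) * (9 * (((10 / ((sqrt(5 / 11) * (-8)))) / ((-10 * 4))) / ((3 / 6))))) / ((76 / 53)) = -844767 * sqrt(55) / 12160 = -515.21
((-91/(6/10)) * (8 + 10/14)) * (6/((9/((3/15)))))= -1586/9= -176.22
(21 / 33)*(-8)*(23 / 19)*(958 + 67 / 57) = -70418824 / 11913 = -5911.09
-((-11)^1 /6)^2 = -121 /36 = -3.36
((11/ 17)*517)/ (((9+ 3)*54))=5687/ 11016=0.52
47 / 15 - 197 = -2908 / 15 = -193.87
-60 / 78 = -10 / 13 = -0.77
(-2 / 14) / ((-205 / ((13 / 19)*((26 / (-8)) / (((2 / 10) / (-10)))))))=845 / 10906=0.08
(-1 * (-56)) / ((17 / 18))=1008 / 17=59.29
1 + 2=3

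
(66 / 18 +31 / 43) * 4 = 2264 / 129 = 17.55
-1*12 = -12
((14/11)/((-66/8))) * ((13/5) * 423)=-102648/605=-169.67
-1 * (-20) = 20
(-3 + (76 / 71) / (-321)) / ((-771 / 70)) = 4791430 / 17571861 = 0.27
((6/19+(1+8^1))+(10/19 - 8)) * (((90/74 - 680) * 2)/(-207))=1758050/145521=12.08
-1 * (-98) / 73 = 98 / 73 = 1.34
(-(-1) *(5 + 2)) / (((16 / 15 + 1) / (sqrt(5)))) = 105 *sqrt(5) / 31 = 7.57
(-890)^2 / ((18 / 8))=3168400 / 9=352044.44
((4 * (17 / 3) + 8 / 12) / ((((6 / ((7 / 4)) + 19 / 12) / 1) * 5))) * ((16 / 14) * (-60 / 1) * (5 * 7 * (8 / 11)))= -7526400 / 4631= -1625.22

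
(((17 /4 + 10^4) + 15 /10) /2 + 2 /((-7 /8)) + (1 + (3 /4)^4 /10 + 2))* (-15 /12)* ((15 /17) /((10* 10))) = -268994661 /4874240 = -55.19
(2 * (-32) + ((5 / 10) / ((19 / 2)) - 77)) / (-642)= 1339 / 6099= 0.22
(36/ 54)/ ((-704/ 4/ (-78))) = 13/ 44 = 0.30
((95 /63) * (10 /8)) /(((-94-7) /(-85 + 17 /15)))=1.57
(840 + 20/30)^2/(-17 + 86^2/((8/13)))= 12720968/216027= 58.89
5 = 5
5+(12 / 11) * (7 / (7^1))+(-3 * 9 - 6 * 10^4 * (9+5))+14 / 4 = -840017.41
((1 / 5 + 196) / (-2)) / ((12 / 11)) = -3597 / 40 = -89.92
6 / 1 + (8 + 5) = 19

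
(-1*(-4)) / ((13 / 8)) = 32 / 13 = 2.46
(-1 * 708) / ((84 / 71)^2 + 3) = -160.92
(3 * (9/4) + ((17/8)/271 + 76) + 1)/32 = 181587/69376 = 2.62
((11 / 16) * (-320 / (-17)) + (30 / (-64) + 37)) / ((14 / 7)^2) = 26913 / 2176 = 12.37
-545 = -545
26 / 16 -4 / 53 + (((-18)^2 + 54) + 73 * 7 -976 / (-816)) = 19283107 / 21624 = 891.75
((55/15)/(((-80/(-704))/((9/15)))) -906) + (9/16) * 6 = -176653/200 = -883.26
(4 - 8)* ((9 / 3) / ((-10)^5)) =3 / 25000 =0.00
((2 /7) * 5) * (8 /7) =1.63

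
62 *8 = 496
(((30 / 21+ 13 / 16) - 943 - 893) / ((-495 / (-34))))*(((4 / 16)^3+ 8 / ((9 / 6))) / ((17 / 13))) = -249276521 / 483840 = -515.20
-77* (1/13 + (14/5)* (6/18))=-15169/195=-77.79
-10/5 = -2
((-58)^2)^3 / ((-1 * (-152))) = 4758586568 / 19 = 250451924.63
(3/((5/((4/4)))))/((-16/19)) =-0.71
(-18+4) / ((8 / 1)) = -7 / 4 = -1.75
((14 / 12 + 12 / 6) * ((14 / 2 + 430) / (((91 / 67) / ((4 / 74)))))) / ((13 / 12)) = 2225204 / 43771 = 50.84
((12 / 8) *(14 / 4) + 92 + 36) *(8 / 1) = 1066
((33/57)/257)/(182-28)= 1/68362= 0.00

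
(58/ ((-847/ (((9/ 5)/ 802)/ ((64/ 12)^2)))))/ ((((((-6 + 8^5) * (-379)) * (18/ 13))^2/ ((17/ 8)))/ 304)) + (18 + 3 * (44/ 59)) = 20.24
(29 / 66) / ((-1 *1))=-29 / 66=-0.44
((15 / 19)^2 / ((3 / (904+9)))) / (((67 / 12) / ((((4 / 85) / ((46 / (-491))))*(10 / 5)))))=-322763760 / 9457117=-34.13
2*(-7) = -14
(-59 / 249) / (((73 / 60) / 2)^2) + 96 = 42178272 / 442307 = 95.36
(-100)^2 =10000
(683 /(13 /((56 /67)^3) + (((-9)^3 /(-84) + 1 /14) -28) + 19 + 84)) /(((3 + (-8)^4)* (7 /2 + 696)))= 0.00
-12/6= -2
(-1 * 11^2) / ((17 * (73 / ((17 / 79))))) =-121 / 5767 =-0.02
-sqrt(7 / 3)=-sqrt(21) / 3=-1.53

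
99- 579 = -480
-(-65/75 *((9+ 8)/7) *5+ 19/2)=43/42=1.02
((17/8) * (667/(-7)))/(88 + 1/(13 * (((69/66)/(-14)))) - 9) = -3390361/1305528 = -2.60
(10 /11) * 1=10 /11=0.91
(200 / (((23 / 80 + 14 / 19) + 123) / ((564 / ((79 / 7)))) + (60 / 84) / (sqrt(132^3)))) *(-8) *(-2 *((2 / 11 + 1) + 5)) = 187983279525888000 / 23583588027169-6210355200000 *sqrt(33) / 23583588027169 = 7969.42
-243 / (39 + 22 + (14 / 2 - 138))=243 / 70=3.47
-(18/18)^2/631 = -1/631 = -0.00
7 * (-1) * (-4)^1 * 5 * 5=700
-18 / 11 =-1.64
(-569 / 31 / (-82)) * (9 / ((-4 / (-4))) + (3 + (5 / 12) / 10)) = 164441 / 61008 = 2.70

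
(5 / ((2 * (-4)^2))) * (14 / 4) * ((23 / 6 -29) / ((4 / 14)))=-36995 / 768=-48.17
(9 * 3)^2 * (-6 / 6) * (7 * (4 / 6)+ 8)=-9234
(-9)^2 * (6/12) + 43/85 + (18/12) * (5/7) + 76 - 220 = -60644/595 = -101.92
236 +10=246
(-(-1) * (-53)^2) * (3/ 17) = 8427/ 17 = 495.71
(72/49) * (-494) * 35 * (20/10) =-355680/7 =-50811.43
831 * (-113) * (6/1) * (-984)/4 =138600828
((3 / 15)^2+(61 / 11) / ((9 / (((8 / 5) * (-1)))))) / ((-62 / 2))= 2341 / 76725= 0.03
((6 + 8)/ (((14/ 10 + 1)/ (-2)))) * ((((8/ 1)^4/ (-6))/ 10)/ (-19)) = -7168/ 171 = -41.92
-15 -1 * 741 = -756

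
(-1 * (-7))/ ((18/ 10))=35/ 9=3.89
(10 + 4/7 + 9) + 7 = 186/7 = 26.57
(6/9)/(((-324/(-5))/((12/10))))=1/81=0.01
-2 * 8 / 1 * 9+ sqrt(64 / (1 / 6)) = -144+ 8 * sqrt(6) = -124.40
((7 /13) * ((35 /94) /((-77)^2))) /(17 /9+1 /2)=45 /3179033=0.00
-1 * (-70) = 70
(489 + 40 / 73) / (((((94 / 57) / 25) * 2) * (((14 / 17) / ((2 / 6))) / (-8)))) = -12015.50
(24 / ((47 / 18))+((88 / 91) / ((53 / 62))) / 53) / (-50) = -11068384 / 60070465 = -0.18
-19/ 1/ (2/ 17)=-323/ 2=-161.50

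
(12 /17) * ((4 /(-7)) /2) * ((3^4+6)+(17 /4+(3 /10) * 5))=-318 /17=-18.71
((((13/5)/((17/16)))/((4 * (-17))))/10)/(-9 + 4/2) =26/50575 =0.00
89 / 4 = 22.25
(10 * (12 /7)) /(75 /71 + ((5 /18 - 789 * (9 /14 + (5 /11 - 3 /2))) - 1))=1686960 /31291481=0.05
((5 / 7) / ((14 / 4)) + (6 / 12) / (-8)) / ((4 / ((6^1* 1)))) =333 / 1568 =0.21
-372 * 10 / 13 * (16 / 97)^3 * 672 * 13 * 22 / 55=-4095737856 / 912673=-4487.63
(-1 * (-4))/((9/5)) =20/9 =2.22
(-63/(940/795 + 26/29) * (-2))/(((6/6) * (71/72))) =20915496/340303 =61.46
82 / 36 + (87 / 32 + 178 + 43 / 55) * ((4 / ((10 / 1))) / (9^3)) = 7625641 / 3207600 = 2.38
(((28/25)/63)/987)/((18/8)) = 16/1998675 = 0.00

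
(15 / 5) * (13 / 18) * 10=65 / 3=21.67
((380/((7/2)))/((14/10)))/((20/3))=570/49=11.63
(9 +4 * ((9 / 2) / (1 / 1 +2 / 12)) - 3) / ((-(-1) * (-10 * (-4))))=15 / 28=0.54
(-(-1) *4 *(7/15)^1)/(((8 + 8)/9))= 21/20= 1.05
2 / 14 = 1 / 7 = 0.14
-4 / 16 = -0.25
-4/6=-2/3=-0.67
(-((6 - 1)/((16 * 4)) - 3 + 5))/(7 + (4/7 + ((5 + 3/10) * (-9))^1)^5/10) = 34927046875/390761211112116499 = 0.00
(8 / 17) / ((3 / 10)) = 80 / 51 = 1.57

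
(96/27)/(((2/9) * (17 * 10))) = 8/85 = 0.09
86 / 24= 43 / 12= 3.58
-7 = -7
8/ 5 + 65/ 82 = 981/ 410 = 2.39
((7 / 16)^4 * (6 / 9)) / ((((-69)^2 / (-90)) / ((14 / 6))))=-84035 / 78004224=-0.00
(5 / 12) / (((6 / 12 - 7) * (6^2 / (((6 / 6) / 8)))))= -5 / 22464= -0.00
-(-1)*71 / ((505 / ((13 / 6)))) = 923 / 3030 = 0.30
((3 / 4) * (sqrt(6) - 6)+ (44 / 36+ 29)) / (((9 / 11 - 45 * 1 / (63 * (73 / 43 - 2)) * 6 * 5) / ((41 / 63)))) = 5863 * sqrt(6) / 861228+ 2714569 / 11626578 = 0.25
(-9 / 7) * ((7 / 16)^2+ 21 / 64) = -171 / 256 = -0.67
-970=-970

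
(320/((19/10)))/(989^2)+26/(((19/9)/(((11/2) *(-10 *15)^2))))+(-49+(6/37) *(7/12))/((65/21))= 136236733531827299/89390478190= 1524063.15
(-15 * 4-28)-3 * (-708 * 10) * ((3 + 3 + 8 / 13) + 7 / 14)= 1963556 / 13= 151042.77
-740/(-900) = 37/45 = 0.82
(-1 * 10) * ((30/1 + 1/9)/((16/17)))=-23035/72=-319.93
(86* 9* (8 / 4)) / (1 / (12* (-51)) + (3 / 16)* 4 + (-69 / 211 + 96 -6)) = 99948168 / 5838145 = 17.12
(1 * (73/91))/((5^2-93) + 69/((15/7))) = -365/16289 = -0.02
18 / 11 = 1.64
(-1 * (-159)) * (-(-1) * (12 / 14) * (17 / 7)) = 16218 / 49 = 330.98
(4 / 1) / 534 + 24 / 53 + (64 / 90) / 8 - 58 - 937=-211087097 / 212265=-994.45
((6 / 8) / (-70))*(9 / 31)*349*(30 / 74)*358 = -5060151 / 32116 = -157.56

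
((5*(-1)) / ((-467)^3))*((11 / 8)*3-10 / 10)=125 / 814780504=0.00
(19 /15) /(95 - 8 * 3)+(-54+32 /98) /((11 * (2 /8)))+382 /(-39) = -72870019 /2487485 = -29.29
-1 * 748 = -748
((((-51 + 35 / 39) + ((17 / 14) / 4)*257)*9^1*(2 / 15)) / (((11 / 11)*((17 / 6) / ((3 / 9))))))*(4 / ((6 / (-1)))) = -60967 / 23205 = -2.63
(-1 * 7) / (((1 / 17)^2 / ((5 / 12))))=-10115 / 12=-842.92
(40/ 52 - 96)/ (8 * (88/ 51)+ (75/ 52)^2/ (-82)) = -1076881728/ 155809637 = -6.91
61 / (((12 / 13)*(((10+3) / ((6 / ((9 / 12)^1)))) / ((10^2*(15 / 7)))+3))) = 793000 / 36091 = 21.97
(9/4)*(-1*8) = -18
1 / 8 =0.12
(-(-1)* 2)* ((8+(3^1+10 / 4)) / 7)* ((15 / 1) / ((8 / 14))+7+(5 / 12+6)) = 153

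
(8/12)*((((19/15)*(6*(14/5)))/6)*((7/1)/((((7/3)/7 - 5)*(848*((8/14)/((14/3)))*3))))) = -6517/572400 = -0.01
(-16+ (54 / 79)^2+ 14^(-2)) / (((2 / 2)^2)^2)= -18993999 / 1223236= -15.53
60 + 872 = 932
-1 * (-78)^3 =474552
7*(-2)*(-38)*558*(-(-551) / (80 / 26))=265797441 / 5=53159488.20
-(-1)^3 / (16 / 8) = 1 / 2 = 0.50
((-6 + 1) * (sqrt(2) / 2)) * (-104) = 260 * sqrt(2) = 367.70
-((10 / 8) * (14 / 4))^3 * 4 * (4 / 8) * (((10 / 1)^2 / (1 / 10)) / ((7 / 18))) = -6890625 / 16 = -430664.06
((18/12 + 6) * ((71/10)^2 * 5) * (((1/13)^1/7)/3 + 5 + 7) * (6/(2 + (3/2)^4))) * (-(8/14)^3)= -112273152/31213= -3597.00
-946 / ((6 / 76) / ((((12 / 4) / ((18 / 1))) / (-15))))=17974 / 135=133.14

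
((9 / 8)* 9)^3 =1037.97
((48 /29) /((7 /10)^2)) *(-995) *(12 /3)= -19104000 /1421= -13444.05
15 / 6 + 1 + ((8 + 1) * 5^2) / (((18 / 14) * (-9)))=-287 / 18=-15.94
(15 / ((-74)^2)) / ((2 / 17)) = 255 / 10952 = 0.02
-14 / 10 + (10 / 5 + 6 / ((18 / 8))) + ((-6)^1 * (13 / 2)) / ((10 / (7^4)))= -280819 / 30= -9360.63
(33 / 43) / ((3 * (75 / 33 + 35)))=121 / 17630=0.01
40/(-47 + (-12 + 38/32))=-128/185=-0.69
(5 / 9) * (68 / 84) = 85 / 189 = 0.45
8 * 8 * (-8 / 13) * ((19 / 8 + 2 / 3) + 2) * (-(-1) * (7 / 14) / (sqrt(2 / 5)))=-1936 * sqrt(10) / 39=-156.98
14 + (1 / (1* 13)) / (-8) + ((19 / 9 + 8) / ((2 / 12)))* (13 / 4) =65881 / 312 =211.16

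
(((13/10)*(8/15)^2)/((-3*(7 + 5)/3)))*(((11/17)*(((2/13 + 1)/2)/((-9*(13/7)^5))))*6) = 0.00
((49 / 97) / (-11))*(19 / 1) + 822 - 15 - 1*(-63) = 927359 / 1067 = 869.13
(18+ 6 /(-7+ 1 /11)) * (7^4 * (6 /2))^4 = 1752405661865630331 /38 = 46115938470148166.61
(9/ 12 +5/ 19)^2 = 1.03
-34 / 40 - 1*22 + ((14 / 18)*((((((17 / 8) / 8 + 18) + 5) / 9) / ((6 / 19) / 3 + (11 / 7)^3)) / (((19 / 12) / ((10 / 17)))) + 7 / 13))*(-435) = -23687362459 / 82662840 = -286.55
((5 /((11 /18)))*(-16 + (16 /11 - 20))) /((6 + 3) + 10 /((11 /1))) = -34200 /1199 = -28.52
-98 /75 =-1.31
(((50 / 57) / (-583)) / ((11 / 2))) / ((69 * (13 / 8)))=-800 / 327890277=-0.00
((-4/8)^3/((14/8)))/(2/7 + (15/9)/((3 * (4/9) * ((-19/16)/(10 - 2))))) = 19/2164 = 0.01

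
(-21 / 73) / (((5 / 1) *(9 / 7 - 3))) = 49 / 1460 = 0.03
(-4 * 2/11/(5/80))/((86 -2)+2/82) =-0.14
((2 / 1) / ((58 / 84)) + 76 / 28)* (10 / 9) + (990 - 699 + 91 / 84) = 2180105 / 7308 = 298.32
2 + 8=10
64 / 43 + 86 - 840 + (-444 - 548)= -75014 / 43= -1744.51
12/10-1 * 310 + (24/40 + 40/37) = -56817/185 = -307.12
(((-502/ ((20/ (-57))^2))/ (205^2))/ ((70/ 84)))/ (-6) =0.02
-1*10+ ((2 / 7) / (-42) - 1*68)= -11467 / 147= -78.01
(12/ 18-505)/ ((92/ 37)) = -55981/ 276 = -202.83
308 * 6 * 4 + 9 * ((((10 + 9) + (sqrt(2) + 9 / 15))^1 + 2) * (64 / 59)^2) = 36864 * sqrt(2) / 3481 + 132639072 / 17405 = 7635.72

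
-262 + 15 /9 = -781 /3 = -260.33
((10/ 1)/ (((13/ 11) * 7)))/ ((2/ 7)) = 55/ 13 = 4.23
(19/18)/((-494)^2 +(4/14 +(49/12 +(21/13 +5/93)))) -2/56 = -24780931687/693950130468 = -0.04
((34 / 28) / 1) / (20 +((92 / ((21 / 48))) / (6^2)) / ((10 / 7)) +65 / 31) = 23715 / 511406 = 0.05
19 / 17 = 1.12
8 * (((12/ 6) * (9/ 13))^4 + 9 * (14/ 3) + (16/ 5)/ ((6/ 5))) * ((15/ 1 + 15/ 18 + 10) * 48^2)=23018606.82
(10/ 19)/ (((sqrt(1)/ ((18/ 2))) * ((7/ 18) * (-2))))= -810/ 133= -6.09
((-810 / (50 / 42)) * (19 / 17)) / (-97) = 64638 / 8245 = 7.84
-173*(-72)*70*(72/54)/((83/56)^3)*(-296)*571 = -34507005772431360/571787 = -60349405936.88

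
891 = 891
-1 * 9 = -9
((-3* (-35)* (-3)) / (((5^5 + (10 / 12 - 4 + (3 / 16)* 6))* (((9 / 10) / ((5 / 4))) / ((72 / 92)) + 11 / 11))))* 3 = -23625 / 149902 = -0.16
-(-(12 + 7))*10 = 190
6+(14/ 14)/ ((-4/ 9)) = 15/ 4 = 3.75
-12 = -12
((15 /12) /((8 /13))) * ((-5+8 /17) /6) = -5005 /3264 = -1.53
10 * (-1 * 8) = -80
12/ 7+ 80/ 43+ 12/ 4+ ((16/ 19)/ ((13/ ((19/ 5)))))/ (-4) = 127431/ 19565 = 6.51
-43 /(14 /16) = -49.14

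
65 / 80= 0.81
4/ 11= 0.36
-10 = -10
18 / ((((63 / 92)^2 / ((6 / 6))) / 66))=372416 / 147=2533.44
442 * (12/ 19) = 5304/ 19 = 279.16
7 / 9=0.78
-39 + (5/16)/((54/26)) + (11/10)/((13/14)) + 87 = 1385329/28080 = 49.34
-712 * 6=-4272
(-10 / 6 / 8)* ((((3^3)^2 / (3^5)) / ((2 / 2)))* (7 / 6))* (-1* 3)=35 / 16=2.19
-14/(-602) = 1/43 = 0.02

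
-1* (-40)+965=1005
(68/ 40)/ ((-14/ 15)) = -51/ 28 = -1.82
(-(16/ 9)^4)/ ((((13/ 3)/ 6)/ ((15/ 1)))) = -655360/ 3159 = -207.46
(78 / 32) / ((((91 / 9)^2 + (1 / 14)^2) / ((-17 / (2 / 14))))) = -18420129 / 6492628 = -2.84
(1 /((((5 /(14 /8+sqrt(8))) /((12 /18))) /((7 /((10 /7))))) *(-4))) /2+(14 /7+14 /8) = 8657 /2400-49 *sqrt(2) /300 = 3.38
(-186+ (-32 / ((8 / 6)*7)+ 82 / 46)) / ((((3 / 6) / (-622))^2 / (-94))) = 4394745349024 / 161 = 27296554962.88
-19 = -19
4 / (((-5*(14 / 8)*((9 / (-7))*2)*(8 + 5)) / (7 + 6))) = 8 / 45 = 0.18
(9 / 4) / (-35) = -9 / 140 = -0.06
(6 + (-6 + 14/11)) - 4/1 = -30/11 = -2.73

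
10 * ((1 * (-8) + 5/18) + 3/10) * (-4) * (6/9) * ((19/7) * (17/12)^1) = 431528/567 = 761.07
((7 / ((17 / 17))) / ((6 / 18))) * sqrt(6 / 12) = 21 * sqrt(2) / 2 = 14.85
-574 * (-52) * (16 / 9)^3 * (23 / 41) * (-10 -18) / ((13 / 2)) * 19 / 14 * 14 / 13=-592306.58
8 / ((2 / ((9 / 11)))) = 36 / 11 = 3.27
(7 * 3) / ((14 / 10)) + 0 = 15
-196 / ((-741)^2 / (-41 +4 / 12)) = 23912 / 1647243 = 0.01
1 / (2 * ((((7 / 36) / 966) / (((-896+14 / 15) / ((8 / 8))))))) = -11116728 / 5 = -2223345.60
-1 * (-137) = 137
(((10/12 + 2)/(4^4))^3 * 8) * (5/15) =4913/1358954496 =0.00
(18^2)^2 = 104976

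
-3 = -3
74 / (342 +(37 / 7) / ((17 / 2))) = 4403 / 20386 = 0.22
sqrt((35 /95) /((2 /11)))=1.42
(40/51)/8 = 5/51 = 0.10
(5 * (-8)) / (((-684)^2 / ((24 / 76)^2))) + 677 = 794045843 / 1172889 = 677.00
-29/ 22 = -1.32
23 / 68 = 0.34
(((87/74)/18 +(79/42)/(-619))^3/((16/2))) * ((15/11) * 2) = 0.00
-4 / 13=-0.31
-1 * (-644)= 644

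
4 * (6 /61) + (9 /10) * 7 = 6.69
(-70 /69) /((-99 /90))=700 /759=0.92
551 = 551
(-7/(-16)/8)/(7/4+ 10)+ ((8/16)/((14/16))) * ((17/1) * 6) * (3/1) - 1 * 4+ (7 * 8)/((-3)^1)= 4806931/31584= 152.20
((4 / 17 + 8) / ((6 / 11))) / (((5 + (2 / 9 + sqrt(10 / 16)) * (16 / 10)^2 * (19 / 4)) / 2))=1.74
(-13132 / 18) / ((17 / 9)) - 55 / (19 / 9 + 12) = -842297 / 2159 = -390.13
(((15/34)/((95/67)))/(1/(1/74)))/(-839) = -201/40107556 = -0.00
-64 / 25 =-2.56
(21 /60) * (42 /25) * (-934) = -68649 /125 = -549.19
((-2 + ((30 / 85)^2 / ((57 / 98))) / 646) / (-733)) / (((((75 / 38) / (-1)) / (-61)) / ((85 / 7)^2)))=432684956 / 34803573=12.43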